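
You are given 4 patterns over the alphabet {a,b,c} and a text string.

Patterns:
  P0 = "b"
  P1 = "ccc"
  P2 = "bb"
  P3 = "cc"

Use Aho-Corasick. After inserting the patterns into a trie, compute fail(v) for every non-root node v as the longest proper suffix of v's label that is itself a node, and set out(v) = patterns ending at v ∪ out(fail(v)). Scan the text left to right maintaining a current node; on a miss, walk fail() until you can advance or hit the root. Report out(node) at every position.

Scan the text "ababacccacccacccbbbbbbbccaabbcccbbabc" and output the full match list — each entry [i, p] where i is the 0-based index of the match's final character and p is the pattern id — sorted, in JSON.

Build automaton:
Trie nodes:
  n0 'ε': b→1 c→2
  n1 'b': b→5  ←P0
  n2 'c': c→3
  n3 'cc': c→4  ←P3
  n4 'ccc': ·  ←P1
  n5 'bb': ·  ←P2

BFS fail/out derivation:
  n1('b'): parent n0 fail=0; on 'b' 0 → fail=0;  out {0}∪∅={0}
  n2('c'): parent n0 fail=0; on 'c' 0 → fail=0;  out ∅∪∅=∅
  n3('cc'): parent n2 fail=0; on 'c' 0 → fail=2;  out {3}∪∅={3}
  n5('bb'): parent n1 fail=0; on 'b' 0 → fail=1;  out {2}∪{0}={0,2}
  n4('ccc'): parent n3 fail=2; on 'c' 2 → fail=3;  out {1}∪{3}={1,3}

Run:
i=0 'a': node 0→0
i=1 'b': node 0→1  emit P0@[1:1]
i=2 'a': node 1→0 (via fail)
i=3 'b': node 0→1  emit P0@[3:3]
i=4 'a': node 1→0 (via fail)
i=5 'c': node 0→2
i=6 'c': node 2→3  emit P3@[5:6]
i=7 'c': node 3→4  emit P1@[5:7],P3@[6:7]
i=8 'a': node 4→0 (via fail)
i=9 'c': node 0→2
i=10 'c': node 2→3  emit P3@[9:10]
i=11 'c': node 3→4  emit P1@[9:11],P3@[10:11]
i=12 'a': node 4→0 (via fail)
i=13 'c': node 0→2
i=14 'c': node 2→3  emit P3@[13:14]
i=15 'c': node 3→4  emit P1@[13:15],P3@[14:15]
i=16 'b': node 4→1 (via fail)  emit P0@[16:16]
i=17 'b': node 1→5  emit P0@[17:17],P2@[16:17]
i=18 'b': node 5→5 (via fail)  emit P0@[18:18],P2@[17:18]
i=19 'b': node 5→5 (via fail)  emit P0@[19:19],P2@[18:19]
i=20 'b': node 5→5 (via fail)  emit P0@[20:20],P2@[19:20]
i=21 'b': node 5→5 (via fail)  emit P0@[21:21],P2@[20:21]
i=22 'b': node 5→5 (via fail)  emit P0@[22:22],P2@[21:22]
i=23 'c': node 5→2 (via fail)
i=24 'c': node 2→3  emit P3@[23:24]
i=25 'a': node 3→0 (via fail)
i=26 'a': node 0→0
i=27 'b': node 0→1  emit P0@[27:27]
i=28 'b': node 1→5  emit P0@[28:28],P2@[27:28]
i=29 'c': node 5→2 (via fail)
i=30 'c': node 2→3  emit P3@[29:30]
i=31 'c': node 3→4  emit P1@[29:31],P3@[30:31]
i=32 'b': node 4→1 (via fail)  emit P0@[32:32]
i=33 'b': node 1→5  emit P0@[33:33],P2@[32:33]
i=34 'a': node 5→0 (via fail)
i=35 'b': node 0→1  emit P0@[35:35]
i=36 'c': node 1→2 (via fail)

Matches: [[1,0],[3,0],[6,3],[7,1],[7,3],[10,3],[11,1],[11,3],[14,3],[15,1],[15,3],[16,0],[17,0],[17,2],[18,0],[18,2],[19,0],[19,2],[20,0],[20,2],[21,0],[21,2],[22,0],[22,2],[24,3],[27,0],[28,0],[28,2],[30,3],[31,1],[31,3],[32,0],[33,0],[33,2],[35,0]]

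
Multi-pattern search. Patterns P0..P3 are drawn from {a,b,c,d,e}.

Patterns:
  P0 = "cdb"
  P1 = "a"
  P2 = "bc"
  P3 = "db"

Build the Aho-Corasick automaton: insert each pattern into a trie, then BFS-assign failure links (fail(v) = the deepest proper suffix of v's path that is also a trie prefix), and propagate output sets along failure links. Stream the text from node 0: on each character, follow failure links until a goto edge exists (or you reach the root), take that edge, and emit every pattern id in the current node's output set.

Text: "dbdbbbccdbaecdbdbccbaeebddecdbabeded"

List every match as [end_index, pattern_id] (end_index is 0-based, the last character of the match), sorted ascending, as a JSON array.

Build automaton:
Trie (insert patterns):
  0='ε' goto a→4 b→5 c→1 d→7
  1='c' goto d→2
  2='cd' goto b→3
  3='cdb' goto ·  [P0 ends]
  4='a' goto ·  [P1 ends]
  5='b' goto c→6
  6='bc' goto ·  [P2 ends]
  7='d' goto b→8
  8='db' goto ·  [P3 ends]

Failure links (BFS by depth):
  n1('c'): parent n0 fail=0; on 'c' 0 → fail=0;  out ∅∪∅=∅
  n4('a'): parent n0 fail=0; on 'a' 0 → fail=0;  out {1}∪∅={1}
  n5('b'): parent n0 fail=0; on 'b' 0 → fail=0;  out ∅∪∅=∅
  n7('d'): parent n0 fail=0; on 'd' 0 → fail=0;  out ∅∪∅=∅
  n2('cd'): parent n1 fail=0; on 'd' 0 → fail=7;  out ∅∪∅=∅
  n6('bc'): parent n5 fail=0; on 'c' 0 → fail=1;  out {2}∪∅={2}
  n8('db'): parent n7 fail=0; on 'b' 0 → fail=5;  out {3}∪∅={3}
  n3('cdb'): parent n2 fail=7; on 'b' 7 → fail=8;  out {0}∪{3}={0,3}

Run:
pos 0 'd': at 7
pos 1 'b': at 8  ** P3@[0:1]
pos 2 'd': at 7 (fail-walked)
pos 3 'b': at 8  ** P3@[2:3]
pos 4 'b': at 5 (fail-walked)
pos 5 'b': at 5 (fail-walked)
pos 6 'c': at 6  ** P2@[5:6]
pos 7 'c': at 1 (fail-walked)
pos 8 'd': at 2
pos 9 'b': at 3  ** P0@[7:9],P3@[8:9]
pos 10 'a': at 4 (fail-walked)  ** P1@[10:10]
pos 11 'e': at 0 (fail-walked)
pos 12 'c': at 1
pos 13 'd': at 2
pos 14 'b': at 3  ** P0@[12:14],P3@[13:14]
pos 15 'd': at 7 (fail-walked)
pos 16 'b': at 8  ** P3@[15:16]
pos 17 'c': at 6 (fail-walked)  ** P2@[16:17]
pos 18 'c': at 1 (fail-walked)
pos 19 'b': at 5 (fail-walked)
pos 20 'a': at 4 (fail-walked)  ** P1@[20:20]
pos 21 'e': at 0 (fail-walked)
pos 22 'e': at 0
pos 23 'b': at 5
pos 24 'd': at 7 (fail-walked)
pos 25 'd': at 7 (fail-walked)
pos 26 'e': at 0 (fail-walked)
pos 27 'c': at 1
pos 28 'd': at 2
pos 29 'b': at 3  ** P0@[27:29],P3@[28:29]
pos 30 'a': at 4 (fail-walked)  ** P1@[30:30]
pos 31 'b': at 5 (fail-walked)
pos 32 'e': at 0 (fail-walked)
pos 33 'd': at 7
pos 34 'e': at 0 (fail-walked)
pos 35 'd': at 7

Result: [[1,3],[3,3],[6,2],[9,0],[9,3],[10,1],[14,0],[14,3],[16,3],[17,2],[20,1],[29,0],[29,3],[30,1]]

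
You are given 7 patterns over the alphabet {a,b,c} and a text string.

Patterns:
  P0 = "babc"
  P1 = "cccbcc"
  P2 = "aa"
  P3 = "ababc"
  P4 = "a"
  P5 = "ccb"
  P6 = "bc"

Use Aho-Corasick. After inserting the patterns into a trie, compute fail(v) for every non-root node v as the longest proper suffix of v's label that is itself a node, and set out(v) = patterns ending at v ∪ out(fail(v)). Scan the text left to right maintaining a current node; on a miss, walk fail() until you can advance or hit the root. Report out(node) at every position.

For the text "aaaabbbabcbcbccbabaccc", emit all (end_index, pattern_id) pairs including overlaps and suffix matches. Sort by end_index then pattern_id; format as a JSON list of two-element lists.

Build automaton:
Trie nodes:
  0='ε' goto a→11 b→1 c→5
  1='b' goto a→2 c→18
  2='ba' goto b→3
  3='bab' goto c→4
  4='babc' goto ·  ←P0
  5='c' goto c→6
  6='cc' goto b→17 c→7
  7='ccc' goto b→8
  8='cccb' goto c→9
  9='cccbc' goto c→10
  10='cccbcc' goto ·  ←P1
  11='a' goto a→12 b→13  ←P4
  12='aa' goto ·  ←P2
  13='ab' goto a→14
  14='aba' goto b→15
  15='abab' goto c→16
  16='ababc' goto ·  ←P3
  17='ccb' goto ·  ←P5
  18='bc' goto ·  ←P6

BFS fail/out derivation:
  n1('b'): parent n0 fail=0; on 'b' 0 → fail=0;  out ∅∪∅=∅
  n5('c'): parent n0 fail=0; on 'c' 0 → fail=0;  out ∅∪∅=∅
  n11('a'): parent n0 fail=0; on 'a' 0 → fail=0;  out {4}∪∅={4}
  n2('ba'): parent n1 fail=0; on 'a' 0 → fail=11;  out ∅∪{4}={4}
  n6('cc'): parent n5 fail=0; on 'c' 0 → fail=5;  out ∅∪∅=∅
  n12('aa'): parent n11 fail=0; on 'a' 0 → fail=11;  out {2}∪{4}={2,4}
  n13('ab'): parent n11 fail=0; on 'b' 0 → fail=1;  out ∅∪∅=∅
  n18('bc'): parent n1 fail=0; on 'c' 0 → fail=5;  out {6}∪∅={6}
  n3('bab'): parent n2 fail=11; on 'b' 11 → fail=13;  out ∅∪∅=∅
  n7('ccc'): parent n6 fail=5; on 'c' 5 → fail=6;  out ∅∪∅=∅
  n14('aba'): parent n13 fail=1; on 'a' 1 → fail=2;  out ∅∪{4}={4}
  n17('ccb'): parent n6 fail=5; on 'b' 5→0 → fail=1;  out {5}∪∅={5}
  n4('babc'): parent n3 fail=13; on 'c' 13→1 → fail=18;  out {0}∪{6}={0,6}
  n8('cccb'): parent n7 fail=6; on 'b' 6 → fail=17;  out ∅∪{5}={5}
  n15('abab'): parent n14 fail=2; on 'b' 2 → fail=3;  out ∅∪∅=∅
  n9('cccbc'): parent n8 fail=17; on 'c' 17→1 → fail=18;  out ∅∪{6}={6}
  n16('ababc'): parent n15 fail=3; on 'c' 3 → fail=4;  out {3}∪{0,6}={0,3,6}
  n10('cccbcc'): parent n9 fail=18; on 'c' 18→5 → fail=6;  out {1}∪∅={1}

Text stream:
i=0 'a': node 0→11  ** P4@[0:0]
i=1 'a': node 11→12  ** P2@[0:1],P4@[1:1]
i=2 'a': node 12→12 (fail-walked)  ** P2@[1:2],P4@[2:2]
i=3 'a': node 12→12 (fail-walked)  ** P2@[2:3],P4@[3:3]
i=4 'b': node 12→13 (fail-walked)
i=5 'b': node 13→1 (fail-walked)
i=6 'b': node 1→1 (fail-walked)
i=7 'a': node 1→2  ** P4@[7:7]
i=8 'b': node 2→3
i=9 'c': node 3→4  ** P0@[6:9],P6@[8:9]
i=10 'b': node 4→1 (fail-walked)
i=11 'c': node 1→18  ** P6@[10:11]
i=12 'b': node 18→1 (fail-walked)
i=13 'c': node 1→18  ** P6@[12:13]
i=14 'c': node 18→6 (fail-walked)
i=15 'b': node 6→17  ** P5@[13:15]
i=16 'a': node 17→2 (fail-walked)  ** P4@[16:16]
i=17 'b': node 2→3
i=18 'a': node 3→14 (fail-walked)  ** P4@[18:18]
i=19 'c': node 14→5 (fail-walked)
i=20 'c': node 5→6
i=21 'c': node 6→7

Result: [[0,4],[1,2],[1,4],[2,2],[2,4],[3,2],[3,4],[7,4],[9,0],[9,6],[11,6],[13,6],[15,5],[16,4],[18,4]]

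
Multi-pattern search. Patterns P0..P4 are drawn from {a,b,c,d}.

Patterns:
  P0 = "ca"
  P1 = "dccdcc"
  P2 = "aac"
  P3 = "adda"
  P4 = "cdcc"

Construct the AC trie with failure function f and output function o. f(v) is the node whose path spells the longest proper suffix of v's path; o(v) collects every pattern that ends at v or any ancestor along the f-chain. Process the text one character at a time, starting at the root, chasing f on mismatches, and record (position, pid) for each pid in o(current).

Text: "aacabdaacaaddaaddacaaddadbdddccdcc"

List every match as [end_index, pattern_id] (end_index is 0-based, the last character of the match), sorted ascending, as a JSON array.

Construct AC machine:
Trie (insert patterns):
  0='ε' goto a→9 c→1 d→3
  1='c' goto a→2 d→15
  2='ca' goto ·  [P0 ends]
  3='d' goto c→4
  4='dc' goto c→5
  5='dcc' goto d→6
  6='dccd' goto c→7
  7='dccdc' goto c→8
  8='dccdcc' goto ·  [P1 ends]
  9='a' goto a→10 d→12
  10='aa' goto c→11
  11='aac' goto ·  [P2 ends]
  12='ad' goto d→13
  13='add' goto a→14
  14='adda' goto ·  [P3 ends]
  15='cd' goto c→16
  16='cdc' goto c→17
  17='cdcc' goto ·  [P4 ends]

Failure links (BFS by depth):
  n1('c'): parent n0 fail=0; on 'c' 0 → fail=0;  out ∅∪∅=∅
  n3('d'): parent n0 fail=0; on 'd' 0 → fail=0;  out ∅∪∅=∅
  n9('a'): parent n0 fail=0; on 'a' 0 → fail=0;  out ∅∪∅=∅
  n2('ca'): parent n1 fail=0; on 'a' 0 → fail=9;  out {0}∪∅={0}
  n4('dc'): parent n3 fail=0; on 'c' 0 → fail=1;  out ∅∪∅=∅
  n10('aa'): parent n9 fail=0; on 'a' 0 → fail=9;  out ∅∪∅=∅
  n12('ad'): parent n9 fail=0; on 'd' 0 → fail=3;  out ∅∪∅=∅
  n15('cd'): parent n1 fail=0; on 'd' 0 → fail=3;  out ∅∪∅=∅
  n5('dcc'): parent n4 fail=1; on 'c' 1→0 → fail=1;  out ∅∪∅=∅
  n11('aac'): parent n10 fail=9; on 'c' 9→0 → fail=1;  out {2}∪∅={2}
  n13('add'): parent n12 fail=3; on 'd' 3→0 → fail=3;  out ∅∪∅=∅
  n16('cdc'): parent n15 fail=3; on 'c' 3 → fail=4;  out ∅∪∅=∅
  n6('dccd'): parent n5 fail=1; on 'd' 1 → fail=15;  out ∅∪∅=∅
  n14('adda'): parent n13 fail=3; on 'a' 3→0 → fail=9;  out {3}∪∅={3}
  n17('cdcc'): parent n16 fail=4; on 'c' 4 → fail=5;  out {4}∪∅={4}
  n7('dccdc'): parent n6 fail=15; on 'c' 15 → fail=16;  out ∅∪∅=∅
  n8('dccdcc'): parent n7 fail=16; on 'c' 16 → fail=17;  out {1}∪{4}={1,4}

Run:
i=0 'a': node 0→9
i=1 'a': node 9→10
i=2 'c': node 10→11  emit P2@[0:2]
i=3 'a': node 11→2 (via fail)  emit P0@[2:3]
i=4 'b': node 2→0 (via fail)
i=5 'd': node 0→3
i=6 'a': node 3→9 (via fail)
i=7 'a': node 9→10
i=8 'c': node 10→11  emit P2@[6:8]
i=9 'a': node 11→2 (via fail)  emit P0@[8:9]
i=10 'a': node 2→10 (via fail)
i=11 'd': node 10→12 (via fail)
i=12 'd': node 12→13
i=13 'a': node 13→14  emit P3@[10:13]
i=14 'a': node 14→10 (via fail)
i=15 'd': node 10→12 (via fail)
i=16 'd': node 12→13
i=17 'a': node 13→14  emit P3@[14:17]
i=18 'c': node 14→1 (via fail)
i=19 'a': node 1→2  emit P0@[18:19]
i=20 'a': node 2→10 (via fail)
i=21 'd': node 10→12 (via fail)
i=22 'd': node 12→13
i=23 'a': node 13→14  emit P3@[20:23]
i=24 'd': node 14→12 (via fail)
i=25 'b': node 12→0 (via fail)
i=26 'd': node 0→3
i=27 'd': node 3→3 (via fail)
i=28 'd': node 3→3 (via fail)
i=29 'c': node 3→4
i=30 'c': node 4→5
i=31 'd': node 5→6
i=32 'c': node 6→7
i=33 'c': node 7→8  emit P1@[28:33],P4@[30:33]

Result: [[2,2],[3,0],[8,2],[9,0],[13,3],[17,3],[19,0],[23,3],[33,1],[33,4]]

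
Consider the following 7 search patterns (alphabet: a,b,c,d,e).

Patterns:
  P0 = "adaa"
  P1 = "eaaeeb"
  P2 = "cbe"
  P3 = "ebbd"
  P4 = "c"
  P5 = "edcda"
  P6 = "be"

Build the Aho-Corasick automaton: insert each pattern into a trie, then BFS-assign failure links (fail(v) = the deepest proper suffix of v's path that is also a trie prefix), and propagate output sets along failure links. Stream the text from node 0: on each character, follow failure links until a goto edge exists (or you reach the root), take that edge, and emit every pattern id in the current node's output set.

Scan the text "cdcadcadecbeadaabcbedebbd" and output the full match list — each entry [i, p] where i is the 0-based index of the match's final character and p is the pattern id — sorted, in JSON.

Build automaton:
Trie nodes:
  n0 'ε': a→1 b→21 c→11 e→5
  n1 'a': d→2
  n2 'ad': a→3
  n3 'ada': a→4
  n4 'adaa': ·  [P0 ends]
  n5 'e': a→6 b→14 d→17
  n6 'ea': a→7
  n7 'eaa': e→8
  n8 'eaae': e→9
  n9 'eaaee': b→10
  n10 'eaaeeb': ·  [P1 ends]
  n11 'c': b→12  [P4 ends]
  n12 'cb': e→13
  n13 'cbe': ·  [P2 ends]
  n14 'eb': b→15
  n15 'ebb': d→16
  n16 'ebbd': ·  [P3 ends]
  n17 'ed': c→18
  n18 'edc': d→19
  n19 'edcd': a→20
  n20 'edcda': ·  [P5 ends]
  n21 'b': e→22
  n22 'be': ·  [P6 ends]

Failure links (BFS by depth):
  fail(1) 'a': from fail(0)=0 chase 'a': 0 ⇒ 0;  out=∅∪out(0)=∅
  fail(5) 'e': from fail(0)=0 chase 'e': 0 ⇒ 0;  out=∅∪out(0)=∅
  fail(11) 'c': from fail(0)=0 chase 'c': 0 ⇒ 0;  out={4}∪out(0)={4}
  fail(21) 'b': from fail(0)=0 chase 'b': 0 ⇒ 0;  out=∅∪out(0)=∅
  fail(2) 'ad': from fail(1)=0 chase 'd': 0 ⇒ 0;  out=∅∪out(0)=∅
  fail(6) 'ea': from fail(5)=0 chase 'a': 0 ⇒ 1;  out=∅∪out(1)=∅
  fail(12) 'cb': from fail(11)=0 chase 'b': 0 ⇒ 21;  out=∅∪out(21)=∅
  fail(14) 'eb': from fail(5)=0 chase 'b': 0 ⇒ 21;  out=∅∪out(21)=∅
  fail(17) 'ed': from fail(5)=0 chase 'd': 0 ⇒ 0;  out=∅∪out(0)=∅
  fail(22) 'be': from fail(21)=0 chase 'e': 0 ⇒ 5;  out={6}∪out(5)={6}
  fail(3) 'ada': from fail(2)=0 chase 'a': 0 ⇒ 1;  out=∅∪out(1)=∅
  fail(7) 'eaa': from fail(6)=1 chase 'a': 1→0 ⇒ 1;  out=∅∪out(1)=∅
  fail(13) 'cbe': from fail(12)=21 chase 'e': 21 ⇒ 22;  out={2}∪out(22)={2,6}
  fail(15) 'ebb': from fail(14)=21 chase 'b': 21→0 ⇒ 21;  out=∅∪out(21)=∅
  fail(18) 'edc': from fail(17)=0 chase 'c': 0 ⇒ 11;  out=∅∪out(11)={4}
  fail(4) 'adaa': from fail(3)=1 chase 'a': 1→0 ⇒ 1;  out={0}∪out(1)={0}
  fail(8) 'eaae': from fail(7)=1 chase 'e': 1→0 ⇒ 5;  out=∅∪out(5)=∅
  fail(16) 'ebbd': from fail(15)=21 chase 'd': 21→0 ⇒ 0;  out={3}∪out(0)={3}
  fail(19) 'edcd': from fail(18)=11 chase 'd': 11→0 ⇒ 0;  out=∅∪out(0)=∅
  fail(9) 'eaaee': from fail(8)=5 chase 'e': 5→0 ⇒ 5;  out=∅∪out(5)=∅
  fail(20) 'edcda': from fail(19)=0 chase 'a': 0 ⇒ 1;  out={5}∪out(1)={5}
  fail(10) 'eaaeeb': from fail(9)=5 chase 'b': 5 ⇒ 14;  out={1}∪out(14)={1}

Run:
[0] read 'c'  n0⇒n11  ** P4@[0:0]
[1] read 'd'  n11⇒n0 ·f
[2] read 'c'  n0⇒n11  ** P4@[2:2]
[3] read 'a'  n11⇒n1 ·f
[4] read 'd'  n1⇒n2
[5] read 'c'  n2⇒n11 ·f  ** P4@[5:5]
[6] read 'a'  n11⇒n1 ·f
[7] read 'd'  n1⇒n2
[8] read 'e'  n2⇒n5 ·f
[9] read 'c'  n5⇒n11 ·f  ** P4@[9:9]
[10] read 'b'  n11⇒n12
[11] read 'e'  n12⇒n13  ** P2@[9:11],P6@[10:11]
[12] read 'a'  n13⇒n6 ·f
[13] read 'd'  n6⇒n2 ·f
[14] read 'a'  n2⇒n3
[15] read 'a'  n3⇒n4  ** P0@[12:15]
[16] read 'b'  n4⇒n21 ·f
[17] read 'c'  n21⇒n11 ·f  ** P4@[17:17]
[18] read 'b'  n11⇒n12
[19] read 'e'  n12⇒n13  ** P2@[17:19],P6@[18:19]
[20] read 'd'  n13⇒n17 ·f
[21] read 'e'  n17⇒n5 ·f
[22] read 'b'  n5⇒n14
[23] read 'b'  n14⇒n15
[24] read 'd'  n15⇒n16  ** P3@[21:24]

All matches (sorted): [[0,4],[2,4],[5,4],[9,4],[11,2],[11,6],[15,0],[17,4],[19,2],[19,6],[24,3]]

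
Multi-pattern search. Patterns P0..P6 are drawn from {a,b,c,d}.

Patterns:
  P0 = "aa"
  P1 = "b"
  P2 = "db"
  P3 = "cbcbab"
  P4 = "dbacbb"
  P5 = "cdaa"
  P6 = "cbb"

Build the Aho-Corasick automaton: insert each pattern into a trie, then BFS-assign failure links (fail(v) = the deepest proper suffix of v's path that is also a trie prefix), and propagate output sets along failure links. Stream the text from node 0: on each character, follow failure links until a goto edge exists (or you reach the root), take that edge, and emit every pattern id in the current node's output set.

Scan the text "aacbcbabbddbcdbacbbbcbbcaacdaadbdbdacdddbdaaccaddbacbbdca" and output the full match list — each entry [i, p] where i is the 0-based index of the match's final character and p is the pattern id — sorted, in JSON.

Construct AC machine:
Trie nodes:
  n0 'ε': a→1 b→3 c→6 d→4
  n1 'a': a→2
  n2 'aa': ·  [P0 ends]
  n3 'b': ·  [P1 ends]
  n4 'd': b→5
  n5 'db': a→12  [P2 ends]
  n6 'c': b→7 d→16
  n7 'cb': b→19 c→8
  n8 'cbc': b→9
  n9 'cbcb': a→10
  n10 'cbcba': b→11
  n11 'cbcbab': ·  [P3 ends]
  n12 'dba': c→13
  n13 'dbac': b→14
  n14 'dbacb': b→15
  n15 'dbacbb': ·  [P4 ends]
  n16 'cd': a→17
  n17 'cda': a→18
  n18 'cdaa': ·  [P5 ends]
  n19 'cbb': ·  [P6 ends]

Failure links (BFS by depth):
  n1('a'): parent n0 fail=0; on 'a' 0 → fail=0;  out ∅∪∅=∅
  n3('b'): parent n0 fail=0; on 'b' 0 → fail=0;  out {1}∪∅={1}
  n4('d'): parent n0 fail=0; on 'd' 0 → fail=0;  out ∅∪∅=∅
  n6('c'): parent n0 fail=0; on 'c' 0 → fail=0;  out ∅∪∅=∅
  n2('aa'): parent n1 fail=0; on 'a' 0 → fail=1;  out {0}∪∅={0}
  n5('db'): parent n4 fail=0; on 'b' 0 → fail=3;  out {2}∪{1}={1,2}
  n7('cb'): parent n6 fail=0; on 'b' 0 → fail=3;  out ∅∪{1}={1}
  n16('cd'): parent n6 fail=0; on 'd' 0 → fail=4;  out ∅∪∅=∅
  n8('cbc'): parent n7 fail=3; on 'c' 3→0 → fail=6;  out ∅∪∅=∅
  n12('dba'): parent n5 fail=3; on 'a' 3→0 → fail=1;  out ∅∪∅=∅
  n17('cda'): parent n16 fail=4; on 'a' 4→0 → fail=1;  out ∅∪∅=∅
  n19('cbb'): parent n7 fail=3; on 'b' 3→0 → fail=3;  out {6}∪{1}={1,6}
  n9('cbcb'): parent n8 fail=6; on 'b' 6 → fail=7;  out ∅∪{1}={1}
  n13('dbac'): parent n12 fail=1; on 'c' 1→0 → fail=6;  out ∅∪∅=∅
  n18('cdaa'): parent n17 fail=1; on 'a' 1 → fail=2;  out {5}∪{0}={0,5}
  n10('cbcba'): parent n9 fail=7; on 'a' 7→3→0 → fail=1;  out ∅∪∅=∅
  n14('dbacb'): parent n13 fail=6; on 'b' 6 → fail=7;  out ∅∪{1}={1}
  n11('cbcbab'): parent n10 fail=1; on 'b' 1→0 → fail=3;  out {3}∪{1}={1,3}
  n15('dbacbb'): parent n14 fail=7; on 'b' 7 → fail=19;  out {4}∪{1,6}={1,4,6}

Scan:
[0] read 'a'  n0⇒n1
[1] read 'a'  n1⇒n2  ** P0@[0:1]
[2] read 'c'  n2⇒n6 ·f
[3] read 'b'  n6⇒n7  ** P1@[3:3]
[4] read 'c'  n7⇒n8
[5] read 'b'  n8⇒n9  ** P1@[5:5]
[6] read 'a'  n9⇒n10
[7] read 'b'  n10⇒n11  ** P1@[7:7],P3@[2:7]
[8] read 'b'  n11⇒n3 ·f  ** P1@[8:8]
[9] read 'd'  n3⇒n4 ·f
[10] read 'd'  n4⇒n4 ·f
[11] read 'b'  n4⇒n5  ** P1@[11:11],P2@[10:11]
[12] read 'c'  n5⇒n6 ·f
[13] read 'd'  n6⇒n16
[14] read 'b'  n16⇒n5 ·f  ** P1@[14:14],P2@[13:14]
[15] read 'a'  n5⇒n12
[16] read 'c'  n12⇒n13
[17] read 'b'  n13⇒n14  ** P1@[17:17]
[18] read 'b'  n14⇒n15  ** P1@[18:18],P4@[13:18],P6@[16:18]
[19] read 'b'  n15⇒n3 ·f  ** P1@[19:19]
[20] read 'c'  n3⇒n6 ·f
[21] read 'b'  n6⇒n7  ** P1@[21:21]
[22] read 'b'  n7⇒n19  ** P1@[22:22],P6@[20:22]
[23] read 'c'  n19⇒n6 ·f
[24] read 'a'  n6⇒n1 ·f
[25] read 'a'  n1⇒n2  ** P0@[24:25]
[26] read 'c'  n2⇒n6 ·f
[27] read 'd'  n6⇒n16
[28] read 'a'  n16⇒n17
[29] read 'a'  n17⇒n18  ** P0@[28:29],P5@[26:29]
[30] read 'd'  n18⇒n4 ·f
[31] read 'b'  n4⇒n5  ** P1@[31:31],P2@[30:31]
[32] read 'd'  n5⇒n4 ·f
[33] read 'b'  n4⇒n5  ** P1@[33:33],P2@[32:33]
[34] read 'd'  n5⇒n4 ·f
[35] read 'a'  n4⇒n1 ·f
[36] read 'c'  n1⇒n6 ·f
[37] read 'd'  n6⇒n16
[38] read 'd'  n16⇒n4 ·f
[39] read 'd'  n4⇒n4 ·f
[40] read 'b'  n4⇒n5  ** P1@[40:40],P2@[39:40]
[41] read 'd'  n5⇒n4 ·f
[42] read 'a'  n4⇒n1 ·f
[43] read 'a'  n1⇒n2  ** P0@[42:43]
[44] read 'c'  n2⇒n6 ·f
[45] read 'c'  n6⇒n6 ·f
[46] read 'a'  n6⇒n1 ·f
[47] read 'd'  n1⇒n4 ·f
[48] read 'd'  n4⇒n4 ·f
[49] read 'b'  n4⇒n5  ** P1@[49:49],P2@[48:49]
[50] read 'a'  n5⇒n12
[51] read 'c'  n12⇒n13
[52] read 'b'  n13⇒n14  ** P1@[52:52]
[53] read 'b'  n14⇒n15  ** P1@[53:53],P4@[48:53],P6@[51:53]
[54] read 'd'  n15⇒n4 ·f
[55] read 'c'  n4⇒n6 ·f
[56] read 'a'  n6⇒n1 ·f

All matches (sorted): [[1,0],[3,1],[5,1],[7,1],[7,3],[8,1],[11,1],[11,2],[14,1],[14,2],[17,1],[18,1],[18,4],[18,6],[19,1],[21,1],[22,1],[22,6],[25,0],[29,0],[29,5],[31,1],[31,2],[33,1],[33,2],[40,1],[40,2],[43,0],[49,1],[49,2],[52,1],[53,1],[53,4],[53,6]]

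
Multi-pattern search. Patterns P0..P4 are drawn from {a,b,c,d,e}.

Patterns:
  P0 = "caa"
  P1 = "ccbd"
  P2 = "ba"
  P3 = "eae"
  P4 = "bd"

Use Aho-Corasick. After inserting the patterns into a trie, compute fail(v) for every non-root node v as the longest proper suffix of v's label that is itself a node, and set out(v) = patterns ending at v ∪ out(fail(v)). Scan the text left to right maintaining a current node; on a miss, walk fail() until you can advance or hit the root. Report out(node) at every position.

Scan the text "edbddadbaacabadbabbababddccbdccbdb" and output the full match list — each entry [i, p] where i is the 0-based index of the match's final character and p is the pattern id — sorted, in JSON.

Build automaton:
Trie (insert patterns):
  0='ε' goto b→7 c→1 e→9
  1='c' goto a→2 c→4
  2='ca' goto a→3
  3='caa' goto ·  [P0 ends]
  4='cc' goto b→5
  5='ccb' goto d→6
  6='ccbd' goto ·  [P1 ends]
  7='b' goto a→8 d→12
  8='ba' goto ·  [P2 ends]
  9='e' goto a→10
  10='ea' goto e→11
  11='eae' goto ·  [P3 ends]
  12='bd' goto ·  [P4 ends]

Failure links (BFS by depth):
  fail(1) 'c': from fail(0)=0 chase 'c': 0 ⇒ 0;  out=∅∪out(0)=∅
  fail(7) 'b': from fail(0)=0 chase 'b': 0 ⇒ 0;  out=∅∪out(0)=∅
  fail(9) 'e': from fail(0)=0 chase 'e': 0 ⇒ 0;  out=∅∪out(0)=∅
  fail(2) 'ca': from fail(1)=0 chase 'a': 0 ⇒ 0;  out=∅∪out(0)=∅
  fail(4) 'cc': from fail(1)=0 chase 'c': 0 ⇒ 1;  out=∅∪out(1)=∅
  fail(8) 'ba': from fail(7)=0 chase 'a': 0 ⇒ 0;  out={2}∪out(0)={2}
  fail(10) 'ea': from fail(9)=0 chase 'a': 0 ⇒ 0;  out=∅∪out(0)=∅
  fail(12) 'bd': from fail(7)=0 chase 'd': 0 ⇒ 0;  out={4}∪out(0)={4}
  fail(3) 'caa': from fail(2)=0 chase 'a': 0 ⇒ 0;  out={0}∪out(0)={0}
  fail(5) 'ccb': from fail(4)=1 chase 'b': 1→0 ⇒ 7;  out=∅∪out(7)=∅
  fail(11) 'eae': from fail(10)=0 chase 'e': 0 ⇒ 9;  out={3}∪out(9)={3}
  fail(6) 'ccbd': from fail(5)=7 chase 'd': 7 ⇒ 12;  out={1}∪out(12)={1,4}

Run:
pos 0 'e': at 9
pos 1 'd': at 0 (fail-walked)
pos 2 'b': at 7
pos 3 'd': at 12  emit P4@[2:3]
pos 4 'd': at 0 (fail-walked)
pos 5 'a': at 0
pos 6 'd': at 0
pos 7 'b': at 7
pos 8 'a': at 8  emit P2@[7:8]
pos 9 'a': at 0 (fail-walked)
pos 10 'c': at 1
pos 11 'a': at 2
pos 12 'b': at 7 (fail-walked)
pos 13 'a': at 8  emit P2@[12:13]
pos 14 'd': at 0 (fail-walked)
pos 15 'b': at 7
pos 16 'a': at 8  emit P2@[15:16]
pos 17 'b': at 7 (fail-walked)
pos 18 'b': at 7 (fail-walked)
pos 19 'a': at 8  emit P2@[18:19]
pos 20 'b': at 7 (fail-walked)
pos 21 'a': at 8  emit P2@[20:21]
pos 22 'b': at 7 (fail-walked)
pos 23 'd': at 12  emit P4@[22:23]
pos 24 'd': at 0 (fail-walked)
pos 25 'c': at 1
pos 26 'c': at 4
pos 27 'b': at 5
pos 28 'd': at 6  emit P1@[25:28],P4@[27:28]
pos 29 'c': at 1 (fail-walked)
pos 30 'c': at 4
pos 31 'b': at 5
pos 32 'd': at 6  emit P1@[29:32],P4@[31:32]
pos 33 'b': at 7 (fail-walked)

Result: [[3,4],[8,2],[13,2],[16,2],[19,2],[21,2],[23,4],[28,1],[28,4],[32,1],[32,4]]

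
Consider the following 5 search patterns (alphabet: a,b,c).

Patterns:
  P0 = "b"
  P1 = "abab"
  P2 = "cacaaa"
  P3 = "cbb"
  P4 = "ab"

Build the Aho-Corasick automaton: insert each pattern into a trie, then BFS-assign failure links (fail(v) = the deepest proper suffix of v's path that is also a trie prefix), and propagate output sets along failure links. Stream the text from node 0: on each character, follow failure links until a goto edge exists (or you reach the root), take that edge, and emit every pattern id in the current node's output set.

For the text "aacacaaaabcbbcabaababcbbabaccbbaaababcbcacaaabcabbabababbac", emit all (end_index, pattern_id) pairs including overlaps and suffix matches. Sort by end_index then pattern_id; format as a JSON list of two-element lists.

Build automaton:
Trie (insert patterns):
  0='ε' goto a→2 b→1 c→6
  1='b' goto ·  [P0 ends]
  2='a' goto b→3
  3='ab' goto a→4  [P4 ends]
  4='aba' goto b→5
  5='abab' goto ·  [P1 ends]
  6='c' goto a→7 b→12
  7='ca' goto c→8
  8='cac' goto a→9
  9='caca' goto a→10
  10='cacaa' goto a→11
  11='cacaaa' goto ·  [P2 ends]
  12='cb' goto b→13
  13='cbb' goto ·  [P3 ends]

Failure links (BFS by depth):
  fail(1) 'b': from fail(0)=0 chase 'b': 0 ⇒ 0;  out={0}∪out(0)={0}
  fail(2) 'a': from fail(0)=0 chase 'a': 0 ⇒ 0;  out=∅∪out(0)=∅
  fail(6) 'c': from fail(0)=0 chase 'c': 0 ⇒ 0;  out=∅∪out(0)=∅
  fail(3) 'ab': from fail(2)=0 chase 'b': 0 ⇒ 1;  out={4}∪out(1)={0,4}
  fail(7) 'ca': from fail(6)=0 chase 'a': 0 ⇒ 2;  out=∅∪out(2)=∅
  fail(12) 'cb': from fail(6)=0 chase 'b': 0 ⇒ 1;  out=∅∪out(1)={0}
  fail(4) 'aba': from fail(3)=1 chase 'a': 1→0 ⇒ 2;  out=∅∪out(2)=∅
  fail(8) 'cac': from fail(7)=2 chase 'c': 2→0 ⇒ 6;  out=∅∪out(6)=∅
  fail(13) 'cbb': from fail(12)=1 chase 'b': 1→0 ⇒ 1;  out={3}∪out(1)={0,3}
  fail(5) 'abab': from fail(4)=2 chase 'b': 2 ⇒ 3;  out={1}∪out(3)={0,1,4}
  fail(9) 'caca': from fail(8)=6 chase 'a': 6 ⇒ 7;  out=∅∪out(7)=∅
  fail(10) 'cacaa': from fail(9)=7 chase 'a': 7→2→0 ⇒ 2;  out=∅∪out(2)=∅
  fail(11) 'cacaaa': from fail(10)=2 chase 'a': 2→0 ⇒ 2;  out={2}∪out(2)={2}

Text stream:
pos 0 'a': at 2
pos 1 'a': at 2 (fail-walked)
pos 2 'c': at 6 (fail-walked)
pos 3 'a': at 7
pos 4 'c': at 8
pos 5 'a': at 9
pos 6 'a': at 10
pos 7 'a': at 11  emit P2@[2:7]
pos 8 'a': at 2 (fail-walked)
pos 9 'b': at 3  emit P0@[9:9],P4@[8:9]
pos 10 'c': at 6 (fail-walked)
pos 11 'b': at 12  emit P0@[11:11]
pos 12 'b': at 13  emit P0@[12:12],P3@[10:12]
pos 13 'c': at 6 (fail-walked)
pos 14 'a': at 7
pos 15 'b': at 3 (fail-walked)  emit P0@[15:15],P4@[14:15]
pos 16 'a': at 4
pos 17 'a': at 2 (fail-walked)
pos 18 'b': at 3  emit P0@[18:18],P4@[17:18]
pos 19 'a': at 4
pos 20 'b': at 5  emit P0@[20:20],P1@[17:20],P4@[19:20]
pos 21 'c': at 6 (fail-walked)
pos 22 'b': at 12  emit P0@[22:22]
pos 23 'b': at 13  emit P0@[23:23],P3@[21:23]
pos 24 'a': at 2 (fail-walked)
pos 25 'b': at 3  emit P0@[25:25],P4@[24:25]
pos 26 'a': at 4
pos 27 'c': at 6 (fail-walked)
pos 28 'c': at 6 (fail-walked)
pos 29 'b': at 12  emit P0@[29:29]
pos 30 'b': at 13  emit P0@[30:30],P3@[28:30]
pos 31 'a': at 2 (fail-walked)
pos 32 'a': at 2 (fail-walked)
pos 33 'a': at 2 (fail-walked)
pos 34 'b': at 3  emit P0@[34:34],P4@[33:34]
pos 35 'a': at 4
pos 36 'b': at 5  emit P0@[36:36],P1@[33:36],P4@[35:36]
pos 37 'c': at 6 (fail-walked)
pos 38 'b': at 12  emit P0@[38:38]
pos 39 'c': at 6 (fail-walked)
pos 40 'a': at 7
pos 41 'c': at 8
pos 42 'a': at 9
pos 43 'a': at 10
pos 44 'a': at 11  emit P2@[39:44]
pos 45 'b': at 3 (fail-walked)  emit P0@[45:45],P4@[44:45]
pos 46 'c': at 6 (fail-walked)
pos 47 'a': at 7
pos 48 'b': at 3 (fail-walked)  emit P0@[48:48],P4@[47:48]
pos 49 'b': at 1 (fail-walked)  emit P0@[49:49]
pos 50 'a': at 2 (fail-walked)
pos 51 'b': at 3  emit P0@[51:51],P4@[50:51]
pos 52 'a': at 4
pos 53 'b': at 5  emit P0@[53:53],P1@[50:53],P4@[52:53]
pos 54 'a': at 4 (fail-walked)
pos 55 'b': at 5  emit P0@[55:55],P1@[52:55],P4@[54:55]
pos 56 'b': at 1 (fail-walked)  emit P0@[56:56]
pos 57 'a': at 2 (fail-walked)
pos 58 'c': at 6 (fail-walked)

All matches (sorted): [[7,2],[9,0],[9,4],[11,0],[12,0],[12,3],[15,0],[15,4],[18,0],[18,4],[20,0],[20,1],[20,4],[22,0],[23,0],[23,3],[25,0],[25,4],[29,0],[30,0],[30,3],[34,0],[34,4],[36,0],[36,1],[36,4],[38,0],[44,2],[45,0],[45,4],[48,0],[48,4],[49,0],[51,0],[51,4],[53,0],[53,1],[53,4],[55,0],[55,1],[55,4],[56,0]]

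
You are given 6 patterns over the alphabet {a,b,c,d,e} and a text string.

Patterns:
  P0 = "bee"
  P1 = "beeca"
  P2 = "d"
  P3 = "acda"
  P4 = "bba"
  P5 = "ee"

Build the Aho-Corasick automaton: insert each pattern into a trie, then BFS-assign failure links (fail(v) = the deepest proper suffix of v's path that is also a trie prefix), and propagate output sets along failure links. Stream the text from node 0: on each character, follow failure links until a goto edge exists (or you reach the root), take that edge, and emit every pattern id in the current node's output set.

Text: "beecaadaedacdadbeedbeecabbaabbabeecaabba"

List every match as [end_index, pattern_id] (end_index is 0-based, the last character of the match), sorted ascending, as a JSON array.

Construct AC machine:
Trie nodes:
  0='ε' goto a→7 b→1 d→6 e→13
  1='b' goto b→11 e→2
  2='be' goto e→3
  3='bee' goto c→4  [P0 ends]
  4='beec' goto a→5
  5='beeca' goto ·  [P1 ends]
  6='d' goto ·  [P2 ends]
  7='a' goto c→8
  8='ac' goto d→9
  9='acd' goto a→10
  10='acda' goto ·  [P3 ends]
  11='bb' goto a→12
  12='bba' goto ·  [P4 ends]
  13='e' goto e→14
  14='ee' goto ·  [P5 ends]

BFS fail/out derivation:
  fail(1) 'b': from fail(0)=0 chase 'b': 0 ⇒ 0;  out=∅∪out(0)=∅
  fail(6) 'd': from fail(0)=0 chase 'd': 0 ⇒ 0;  out={2}∪out(0)={2}
  fail(7) 'a': from fail(0)=0 chase 'a': 0 ⇒ 0;  out=∅∪out(0)=∅
  fail(13) 'e': from fail(0)=0 chase 'e': 0 ⇒ 0;  out=∅∪out(0)=∅
  fail(2) 'be': from fail(1)=0 chase 'e': 0 ⇒ 13;  out=∅∪out(13)=∅
  fail(8) 'ac': from fail(7)=0 chase 'c': 0 ⇒ 0;  out=∅∪out(0)=∅
  fail(11) 'bb': from fail(1)=0 chase 'b': 0 ⇒ 1;  out=∅∪out(1)=∅
  fail(14) 'ee': from fail(13)=0 chase 'e': 0 ⇒ 13;  out={5}∪out(13)={5}
  fail(3) 'bee': from fail(2)=13 chase 'e': 13 ⇒ 14;  out={0}∪out(14)={0,5}
  fail(9) 'acd': from fail(8)=0 chase 'd': 0 ⇒ 6;  out=∅∪out(6)={2}
  fail(12) 'bba': from fail(11)=1 chase 'a': 1→0 ⇒ 7;  out={4}∪out(7)={4}
  fail(4) 'beec': from fail(3)=14 chase 'c': 14→13→0 ⇒ 0;  out=∅∪out(0)=∅
  fail(10) 'acda': from fail(9)=6 chase 'a': 6→0 ⇒ 7;  out={3}∪out(7)={3}
  fail(5) 'beeca': from fail(4)=0 chase 'a': 0 ⇒ 7;  out={1}∪out(7)={1}

Text stream:
[0] read 'b'  n0⇒n1
[1] read 'e'  n1⇒n2
[2] read 'e'  n2⇒n3  emit P0@[0:2],P5@[1:2]
[3] read 'c'  n3⇒n4
[4] read 'a'  n4⇒n5  emit P1@[0:4]
[5] read 'a'  n5⇒n7 ·f
[6] read 'd'  n7⇒n6 ·f  emit P2@[6:6]
[7] read 'a'  n6⇒n7 ·f
[8] read 'e'  n7⇒n13 ·f
[9] read 'd'  n13⇒n6 ·f  emit P2@[9:9]
[10] read 'a'  n6⇒n7 ·f
[11] read 'c'  n7⇒n8
[12] read 'd'  n8⇒n9  emit P2@[12:12]
[13] read 'a'  n9⇒n10  emit P3@[10:13]
[14] read 'd'  n10⇒n6 ·f  emit P2@[14:14]
[15] read 'b'  n6⇒n1 ·f
[16] read 'e'  n1⇒n2
[17] read 'e'  n2⇒n3  emit P0@[15:17],P5@[16:17]
[18] read 'd'  n3⇒n6 ·f  emit P2@[18:18]
[19] read 'b'  n6⇒n1 ·f
[20] read 'e'  n1⇒n2
[21] read 'e'  n2⇒n3  emit P0@[19:21],P5@[20:21]
[22] read 'c'  n3⇒n4
[23] read 'a'  n4⇒n5  emit P1@[19:23]
[24] read 'b'  n5⇒n1 ·f
[25] read 'b'  n1⇒n11
[26] read 'a'  n11⇒n12  emit P4@[24:26]
[27] read 'a'  n12⇒n7 ·f
[28] read 'b'  n7⇒n1 ·f
[29] read 'b'  n1⇒n11
[30] read 'a'  n11⇒n12  emit P4@[28:30]
[31] read 'b'  n12⇒n1 ·f
[32] read 'e'  n1⇒n2
[33] read 'e'  n2⇒n3  emit P0@[31:33],P5@[32:33]
[34] read 'c'  n3⇒n4
[35] read 'a'  n4⇒n5  emit P1@[31:35]
[36] read 'a'  n5⇒n7 ·f
[37] read 'b'  n7⇒n1 ·f
[38] read 'b'  n1⇒n11
[39] read 'a'  n11⇒n12  emit P4@[37:39]

Result: [[2,0],[2,5],[4,1],[6,2],[9,2],[12,2],[13,3],[14,2],[17,0],[17,5],[18,2],[21,0],[21,5],[23,1],[26,4],[30,4],[33,0],[33,5],[35,1],[39,4]]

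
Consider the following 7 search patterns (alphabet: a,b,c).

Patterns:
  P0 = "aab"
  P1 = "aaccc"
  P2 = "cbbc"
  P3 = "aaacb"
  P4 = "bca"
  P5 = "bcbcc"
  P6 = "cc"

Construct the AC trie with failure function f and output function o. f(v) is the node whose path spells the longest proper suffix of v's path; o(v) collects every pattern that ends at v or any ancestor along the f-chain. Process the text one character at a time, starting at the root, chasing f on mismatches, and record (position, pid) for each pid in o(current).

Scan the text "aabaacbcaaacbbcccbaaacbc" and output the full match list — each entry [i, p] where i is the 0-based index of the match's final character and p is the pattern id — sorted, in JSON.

Build automaton:
Trie (insert patterns):
  0='ε' goto a→1 b→14 c→7
  1='a' goto a→2
  2='aa' goto a→11 b→3 c→4
  3='aab' goto ·  ←P0
  4='aac' goto c→5
  5='aacc' goto c→6
  6='aaccc' goto ·  ←P1
  7='c' goto b→8 c→20
  8='cb' goto b→9
  9='cbb' goto c→10
  10='cbbc' goto ·  ←P2
  11='aaa' goto c→12
  12='aaac' goto b→13
  13='aaacb' goto ·  ←P3
  14='b' goto c→15
  15='bc' goto a→16 b→17
  16='bca' goto ·  ←P4
  17='bcb' goto c→18
  18='bcbc' goto c→19
  19='bcbcc' goto ·  ←P5
  20='cc' goto ·  ←P6

Failure links (BFS by depth):
  fail(1) 'a': from fail(0)=0 chase 'a': 0 ⇒ 0;  out=∅∪out(0)=∅
  fail(7) 'c': from fail(0)=0 chase 'c': 0 ⇒ 0;  out=∅∪out(0)=∅
  fail(14) 'b': from fail(0)=0 chase 'b': 0 ⇒ 0;  out=∅∪out(0)=∅
  fail(2) 'aa': from fail(1)=0 chase 'a': 0 ⇒ 1;  out=∅∪out(1)=∅
  fail(8) 'cb': from fail(7)=0 chase 'b': 0 ⇒ 14;  out=∅∪out(14)=∅
  fail(15) 'bc': from fail(14)=0 chase 'c': 0 ⇒ 7;  out=∅∪out(7)=∅
  fail(20) 'cc': from fail(7)=0 chase 'c': 0 ⇒ 7;  out={6}∪out(7)={6}
  fail(3) 'aab': from fail(2)=1 chase 'b': 1→0 ⇒ 14;  out={0}∪out(14)={0}
  fail(4) 'aac': from fail(2)=1 chase 'c': 1→0 ⇒ 7;  out=∅∪out(7)=∅
  fail(9) 'cbb': from fail(8)=14 chase 'b': 14→0 ⇒ 14;  out=∅∪out(14)=∅
  fail(11) 'aaa': from fail(2)=1 chase 'a': 1 ⇒ 2;  out=∅∪out(2)=∅
  fail(16) 'bca': from fail(15)=7 chase 'a': 7→0 ⇒ 1;  out={4}∪out(1)={4}
  fail(17) 'bcb': from fail(15)=7 chase 'b': 7 ⇒ 8;  out=∅∪out(8)=∅
  fail(5) 'aacc': from fail(4)=7 chase 'c': 7 ⇒ 20;  out=∅∪out(20)={6}
  fail(10) 'cbbc': from fail(9)=14 chase 'c': 14 ⇒ 15;  out={2}∪out(15)={2}
  fail(12) 'aaac': from fail(11)=2 chase 'c': 2 ⇒ 4;  out=∅∪out(4)=∅
  fail(18) 'bcbc': from fail(17)=8 chase 'c': 8→14 ⇒ 15;  out=∅∪out(15)=∅
  fail(6) 'aaccc': from fail(5)=20 chase 'c': 20→7 ⇒ 20;  out={1}∪out(20)={1,6}
  fail(13) 'aaacb': from fail(12)=4 chase 'b': 4→7 ⇒ 8;  out={3}∪out(8)={3}
  fail(19) 'bcbcc': from fail(18)=15 chase 'c': 15→7 ⇒ 20;  out={5}∪out(20)={5,6}

Scan:
[0] read 'a'  n0⇒n1
[1] read 'a'  n1⇒n2
[2] read 'b'  n2⇒n3  → match P0@[0:2]
[3] read 'a'  n3⇒n1 (via fail)
[4] read 'a'  n1⇒n2
[5] read 'c'  n2⇒n4
[6] read 'b'  n4⇒n8 (via fail)
[7] read 'c'  n8⇒n15 (via fail)
[8] read 'a'  n15⇒n16  → match P4@[6:8]
[9] read 'a'  n16⇒n2 (via fail)
[10] read 'a'  n2⇒n11
[11] read 'c'  n11⇒n12
[12] read 'b'  n12⇒n13  → match P3@[8:12]
[13] read 'b'  n13⇒n9 (via fail)
[14] read 'c'  n9⇒n10  → match P2@[11:14]
[15] read 'c'  n10⇒n20 (via fail)  → match P6@[14:15]
[16] read 'c'  n20⇒n20 (via fail)  → match P6@[15:16]
[17] read 'b'  n20⇒n8 (via fail)
[18] read 'a'  n8⇒n1 (via fail)
[19] read 'a'  n1⇒n2
[20] read 'a'  n2⇒n11
[21] read 'c'  n11⇒n12
[22] read 'b'  n12⇒n13  → match P3@[18:22]
[23] read 'c'  n13⇒n15 (via fail)

Matches: [[2,0],[8,4],[12,3],[14,2],[15,6],[16,6],[22,3]]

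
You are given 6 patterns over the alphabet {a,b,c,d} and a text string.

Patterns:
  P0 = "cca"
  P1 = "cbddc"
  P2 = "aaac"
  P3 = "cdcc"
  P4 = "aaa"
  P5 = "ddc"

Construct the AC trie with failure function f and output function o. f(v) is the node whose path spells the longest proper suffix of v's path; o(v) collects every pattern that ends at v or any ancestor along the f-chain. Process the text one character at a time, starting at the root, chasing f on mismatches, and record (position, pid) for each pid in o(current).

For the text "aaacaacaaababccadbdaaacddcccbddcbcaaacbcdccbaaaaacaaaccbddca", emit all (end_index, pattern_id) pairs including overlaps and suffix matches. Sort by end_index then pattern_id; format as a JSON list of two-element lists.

Build:
Trie nodes:
  n0 'ε': a→8 c→1 d→15
  n1 'c': b→4 c→2 d→12
  n2 'cc': a→3
  n3 'cca': ·  [P0 ends]
  n4 'cb': d→5
  n5 'cbd': d→6
  n6 'cbdd': c→7
  n7 'cbddc': ·  [P1 ends]
  n8 'a': a→9
  n9 'aa': a→10
  n10 'aaa': c→11  [P4 ends]
  n11 'aaac': ·  [P2 ends]
  n12 'cd': c→13
  n13 'cdc': c→14
  n14 'cdcc': ·  [P3 ends]
  n15 'd': d→16
  n16 'dd': c→17
  n17 'ddc': ·  [P5 ends]

Failure links (BFS by depth):
  fail(1) 'c': from fail(0)=0 chase 'c': 0 ⇒ 0;  out=∅∪out(0)=∅
  fail(8) 'a': from fail(0)=0 chase 'a': 0 ⇒ 0;  out=∅∪out(0)=∅
  fail(15) 'd': from fail(0)=0 chase 'd': 0 ⇒ 0;  out=∅∪out(0)=∅
  fail(2) 'cc': from fail(1)=0 chase 'c': 0 ⇒ 1;  out=∅∪out(1)=∅
  fail(4) 'cb': from fail(1)=0 chase 'b': 0 ⇒ 0;  out=∅∪out(0)=∅
  fail(9) 'aa': from fail(8)=0 chase 'a': 0 ⇒ 8;  out=∅∪out(8)=∅
  fail(12) 'cd': from fail(1)=0 chase 'd': 0 ⇒ 15;  out=∅∪out(15)=∅
  fail(16) 'dd': from fail(15)=0 chase 'd': 0 ⇒ 15;  out=∅∪out(15)=∅
  fail(3) 'cca': from fail(2)=1 chase 'a': 1→0 ⇒ 8;  out={0}∪out(8)={0}
  fail(5) 'cbd': from fail(4)=0 chase 'd': 0 ⇒ 15;  out=∅∪out(15)=∅
  fail(10) 'aaa': from fail(9)=8 chase 'a': 8 ⇒ 9;  out={4}∪out(9)={4}
  fail(13) 'cdc': from fail(12)=15 chase 'c': 15→0 ⇒ 1;  out=∅∪out(1)=∅
  fail(17) 'ddc': from fail(16)=15 chase 'c': 15→0 ⇒ 1;  out={5}∪out(1)={5}
  fail(6) 'cbdd': from fail(5)=15 chase 'd': 15 ⇒ 16;  out=∅∪out(16)=∅
  fail(11) 'aaac': from fail(10)=9 chase 'c': 9→8→0 ⇒ 1;  out={2}∪out(1)={2}
  fail(14) 'cdcc': from fail(13)=1 chase 'c': 1 ⇒ 2;  out={3}∪out(2)={3}
  fail(7) 'cbddc': from fail(6)=16 chase 'c': 16 ⇒ 17;  out={1}∪out(17)={1,5}

Run:
[0] read 'a'  n0⇒n8
[1] read 'a'  n8⇒n9
[2] read 'a'  n9⇒n10  → match P4@[0:2]
[3] read 'c'  n10⇒n11  → match P2@[0:3]
[4] read 'a'  n11⇒n8 (fail-walked)
[5] read 'a'  n8⇒n9
[6] read 'c'  n9⇒n1 (fail-walked)
[7] read 'a'  n1⇒n8 (fail-walked)
[8] read 'a'  n8⇒n9
[9] read 'a'  n9⇒n10  → match P4@[7:9]
[10] read 'b'  n10⇒n0 (fail-walked)
[11] read 'a'  n0⇒n8
[12] read 'b'  n8⇒n0 (fail-walked)
[13] read 'c'  n0⇒n1
[14] read 'c'  n1⇒n2
[15] read 'a'  n2⇒n3  → match P0@[13:15]
[16] read 'd'  n3⇒n15 (fail-walked)
[17] read 'b'  n15⇒n0 (fail-walked)
[18] read 'd'  n0⇒n15
[19] read 'a'  n15⇒n8 (fail-walked)
[20] read 'a'  n8⇒n9
[21] read 'a'  n9⇒n10  → match P4@[19:21]
[22] read 'c'  n10⇒n11  → match P2@[19:22]
[23] read 'd'  n11⇒n12 (fail-walked)
[24] read 'd'  n12⇒n16 (fail-walked)
[25] read 'c'  n16⇒n17  → match P5@[23:25]
[26] read 'c'  n17⇒n2 (fail-walked)
[27] read 'c'  n2⇒n2 (fail-walked)
[28] read 'b'  n2⇒n4 (fail-walked)
[29] read 'd'  n4⇒n5
[30] read 'd'  n5⇒n6
[31] read 'c'  n6⇒n7  → match P1@[27:31],P5@[29:31]
[32] read 'b'  n7⇒n4 (fail-walked)
[33] read 'c'  n4⇒n1 (fail-walked)
[34] read 'a'  n1⇒n8 (fail-walked)
[35] read 'a'  n8⇒n9
[36] read 'a'  n9⇒n10  → match P4@[34:36]
[37] read 'c'  n10⇒n11  → match P2@[34:37]
[38] read 'b'  n11⇒n4 (fail-walked)
[39] read 'c'  n4⇒n1 (fail-walked)
[40] read 'd'  n1⇒n12
[41] read 'c'  n12⇒n13
[42] read 'c'  n13⇒n14  → match P3@[39:42]
[43] read 'b'  n14⇒n4 (fail-walked)
[44] read 'a'  n4⇒n8 (fail-walked)
[45] read 'a'  n8⇒n9
[46] read 'a'  n9⇒n10  → match P4@[44:46]
[47] read 'a'  n10⇒n10 (fail-walked)  → match P4@[45:47]
[48] read 'a'  n10⇒n10 (fail-walked)  → match P4@[46:48]
[49] read 'c'  n10⇒n11  → match P2@[46:49]
[50] read 'a'  n11⇒n8 (fail-walked)
[51] read 'a'  n8⇒n9
[52] read 'a'  n9⇒n10  → match P4@[50:52]
[53] read 'c'  n10⇒n11  → match P2@[50:53]
[54] read 'c'  n11⇒n2 (fail-walked)
[55] read 'b'  n2⇒n4 (fail-walked)
[56] read 'd'  n4⇒n5
[57] read 'd'  n5⇒n6
[58] read 'c'  n6⇒n7  → match P1@[54:58],P5@[56:58]
[59] read 'a'  n7⇒n8 (fail-walked)

Result: [[2,4],[3,2],[9,4],[15,0],[21,4],[22,2],[25,5],[31,1],[31,5],[36,4],[37,2],[42,3],[46,4],[47,4],[48,4],[49,2],[52,4],[53,2],[58,1],[58,5]]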